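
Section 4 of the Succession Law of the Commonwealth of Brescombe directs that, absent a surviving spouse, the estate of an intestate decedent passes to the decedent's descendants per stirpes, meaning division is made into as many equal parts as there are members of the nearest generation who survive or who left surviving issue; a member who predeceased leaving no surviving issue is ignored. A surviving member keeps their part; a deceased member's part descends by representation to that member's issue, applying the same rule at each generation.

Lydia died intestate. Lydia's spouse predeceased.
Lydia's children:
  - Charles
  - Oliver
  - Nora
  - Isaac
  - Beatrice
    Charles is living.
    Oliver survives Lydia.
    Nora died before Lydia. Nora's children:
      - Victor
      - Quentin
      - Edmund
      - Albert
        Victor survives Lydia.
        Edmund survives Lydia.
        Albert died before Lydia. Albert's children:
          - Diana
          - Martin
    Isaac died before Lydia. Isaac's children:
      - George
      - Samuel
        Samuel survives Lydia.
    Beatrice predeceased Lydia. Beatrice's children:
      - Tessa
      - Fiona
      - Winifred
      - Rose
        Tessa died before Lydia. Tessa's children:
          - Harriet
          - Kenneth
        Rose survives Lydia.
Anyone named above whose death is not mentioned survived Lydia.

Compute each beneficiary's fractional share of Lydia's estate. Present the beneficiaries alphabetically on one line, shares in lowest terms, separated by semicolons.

There is no surviving spouse, so the entire estate passes to Lydia's descendants per stirpes.
The estate is divided into 5 equal shares of 1/5 among Charles, Oliver, Nora, Isaac, Beatrice.
Charles is living and takes 1/5.
Oliver is living and takes 1/5.
Nora predeceased; the 1/5 allotted to Nora's branch passes to Nora's issue by representation.
The 1/5 is divided into 4 equal shares of 1/20 among Victor, Quentin, Edmund, Albert.
Victor is living and takes 1/20.
Quentin is living and takes 1/20.
Edmund is living and takes 1/20.
Albert predeceased; the 1/20 allotted to Albert's branch passes to Albert's issue by representation.
The 1/20 is divided into 2 equal shares of 1/40 among Diana, Martin.
Diana is living and takes 1/40.
Martin is living and takes 1/40.
Isaac predeceased; the 1/5 allotted to Isaac's branch passes to Isaac's issue by representation.
The 1/5 is divided into 2 equal shares of 1/10 among George, Samuel.
George is living and takes 1/10.
Samuel is living and takes 1/10.
Beatrice predeceased; the 1/5 allotted to Beatrice's branch passes to Beatrice's issue by representation.
The 1/5 is divided into 4 equal shares of 1/20 among Tessa, Fiona, Winifred, Rose.
Tessa predeceased; the 1/20 allotted to Tessa's branch passes to Tessa's issue by representation.
The 1/20 is divided into 2 equal shares of 1/40 among Harriet, Kenneth.
Harriet is living and takes 1/40.
Kenneth is living and takes 1/40.
Fiona is living and takes 1/20.
Winifred is living and takes 1/20.
Rose is living and takes 1/20.

Charles 1/5; Diana 1/40; Edmund 1/20; Fiona 1/20; George 1/10; Harriet 1/40; Kenneth 1/40; Martin 1/40; Oliver 1/5; Quentin 1/20; Rose 1/20; Samuel 1/10; Victor 1/20; Winifred 1/20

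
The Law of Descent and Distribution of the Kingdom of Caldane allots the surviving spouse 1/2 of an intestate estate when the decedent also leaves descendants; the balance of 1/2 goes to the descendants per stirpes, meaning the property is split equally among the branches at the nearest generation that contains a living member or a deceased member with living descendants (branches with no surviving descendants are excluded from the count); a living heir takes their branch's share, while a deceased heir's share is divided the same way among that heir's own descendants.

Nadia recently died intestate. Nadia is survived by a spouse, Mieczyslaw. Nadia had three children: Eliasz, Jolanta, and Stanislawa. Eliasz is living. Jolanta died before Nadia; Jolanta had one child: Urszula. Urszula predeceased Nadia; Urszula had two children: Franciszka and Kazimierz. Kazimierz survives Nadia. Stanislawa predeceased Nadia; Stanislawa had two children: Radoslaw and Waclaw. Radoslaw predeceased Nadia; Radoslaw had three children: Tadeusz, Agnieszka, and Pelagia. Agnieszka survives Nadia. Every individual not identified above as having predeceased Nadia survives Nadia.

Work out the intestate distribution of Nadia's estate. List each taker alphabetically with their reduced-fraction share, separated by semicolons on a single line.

Agnieszka 1/36; Eliasz 1/6; Franciszka 1/12; Kazimierz 1/12; Mieczyslaw 1/2; Pelagia 1/36; Tadeusz 1/36; Waclaw 1/12

Mieczyslaw, as surviving spouse, takes 1/2.
The remaining 1/2 passes to Nadia's descendants per stirpes.
The 1/2 is divided into 3 equal shares of 1/6 among Eliasz, Jolanta, Stanislawa.
Eliasz is living and takes 1/6.
Jolanta predeceased; the 1/6 allotted to Jolanta's branch passes to Jolanta's issue by representation.
Urszula's line is the sole branch at this level, so the full 1/6 passes to Urszula's issue by representation.
The 1/6 is divided into 2 equal shares of 1/12 among Franciszka, Kazimierz.
Franciszka is living and takes 1/12.
Kazimierz is living and takes 1/12.
Stanislawa predeceased; the 1/6 allotted to Stanislawa's branch passes to Stanislawa's issue by representation.
The 1/6 is divided into 2 equal shares of 1/12 among Radoslaw, Waclaw.
Radoslaw predeceased; the 1/12 allotted to Radoslaw's branch passes to Radoslaw's issue by representation.
The 1/12 is divided into 3 equal shares of 1/36 among Tadeusz, Agnieszka, Pelagia.
Tadeusz is living and takes 1/36.
Agnieszka is living and takes 1/36.
Pelagia is living and takes 1/36.
Waclaw is living and takes 1/12.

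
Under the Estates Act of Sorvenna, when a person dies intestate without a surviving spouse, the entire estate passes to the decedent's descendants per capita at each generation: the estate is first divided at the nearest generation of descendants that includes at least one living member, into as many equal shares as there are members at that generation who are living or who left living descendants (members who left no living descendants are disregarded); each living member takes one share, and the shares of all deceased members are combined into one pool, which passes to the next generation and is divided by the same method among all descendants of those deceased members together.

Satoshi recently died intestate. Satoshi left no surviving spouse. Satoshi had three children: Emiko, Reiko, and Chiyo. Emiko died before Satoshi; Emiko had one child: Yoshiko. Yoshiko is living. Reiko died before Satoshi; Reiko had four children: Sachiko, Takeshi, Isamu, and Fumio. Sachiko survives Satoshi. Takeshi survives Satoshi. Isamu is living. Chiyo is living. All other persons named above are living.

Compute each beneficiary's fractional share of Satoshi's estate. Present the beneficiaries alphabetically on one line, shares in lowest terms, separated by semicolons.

Chiyo 1/3; Fumio 2/15; Isamu 2/15; Sachiko 2/15; Takeshi 2/15; Yoshiko 2/15

There is no surviving spouse, so the entire estate passes to Satoshi's descendants per capita at each generation.
At generation 1 (Emiko, Reiko, Chiyo) there are 3 shares of (1)/3 = 1/3 each.
Living: Chiyo — each takes 1/3.
Deceased: Emiko and Reiko. Their combined 2/3 is pooled and carried to generation 2.
At generation 2 (Yoshiko, Sachiko, Takeshi, Isamu, Fumio) there are 5 shares of (2/3)/5 = 2/15 each.
Living: Yoshiko, Sachiko, Takeshi, Isamu, and Fumio — each takes 2/15.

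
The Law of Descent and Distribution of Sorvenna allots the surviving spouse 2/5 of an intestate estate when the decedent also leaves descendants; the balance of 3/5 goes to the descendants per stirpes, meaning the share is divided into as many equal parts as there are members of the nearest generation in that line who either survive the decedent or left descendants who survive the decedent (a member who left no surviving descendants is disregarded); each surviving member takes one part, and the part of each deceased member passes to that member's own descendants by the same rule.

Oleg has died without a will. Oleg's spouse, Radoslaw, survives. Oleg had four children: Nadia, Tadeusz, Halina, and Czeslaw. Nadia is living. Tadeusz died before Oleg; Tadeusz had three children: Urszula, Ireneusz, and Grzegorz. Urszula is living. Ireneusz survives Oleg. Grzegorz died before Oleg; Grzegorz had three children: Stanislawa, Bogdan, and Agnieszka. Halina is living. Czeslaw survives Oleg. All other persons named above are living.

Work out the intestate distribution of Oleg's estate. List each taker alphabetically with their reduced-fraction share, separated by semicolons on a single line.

Agnieszka 1/60; Bogdan 1/60; Czeslaw 3/20; Halina 3/20; Ireneusz 1/20; Nadia 3/20; Radoslaw 2/5; Stanislawa 1/60; Urszula 1/20

Radoslaw, as surviving spouse, takes 2/5.
The remaining 3/5 passes to Oleg's descendants per stirpes.
The 3/5 is divided into 4 equal shares of 3/20 among Nadia, Tadeusz, Halina, Czeslaw.
Nadia is living and takes 3/20.
Tadeusz predeceased; the 3/20 allotted to Tadeusz's branch passes to Tadeusz's issue by representation.
The 3/20 is divided into 3 equal shares of 1/20 among Urszula, Ireneusz, Grzegorz.
Urszula is living and takes 1/20.
Ireneusz is living and takes 1/20.
Grzegorz predeceased; the 1/20 allotted to Grzegorz's branch passes to Grzegorz's issue by representation.
The 1/20 is divided into 3 equal shares of 1/60 among Stanislawa, Bogdan, Agnieszka.
Stanislawa is living and takes 1/60.
Bogdan is living and takes 1/60.
Agnieszka is living and takes 1/60.
Halina is living and takes 3/20.
Czeslaw is living and takes 3/20.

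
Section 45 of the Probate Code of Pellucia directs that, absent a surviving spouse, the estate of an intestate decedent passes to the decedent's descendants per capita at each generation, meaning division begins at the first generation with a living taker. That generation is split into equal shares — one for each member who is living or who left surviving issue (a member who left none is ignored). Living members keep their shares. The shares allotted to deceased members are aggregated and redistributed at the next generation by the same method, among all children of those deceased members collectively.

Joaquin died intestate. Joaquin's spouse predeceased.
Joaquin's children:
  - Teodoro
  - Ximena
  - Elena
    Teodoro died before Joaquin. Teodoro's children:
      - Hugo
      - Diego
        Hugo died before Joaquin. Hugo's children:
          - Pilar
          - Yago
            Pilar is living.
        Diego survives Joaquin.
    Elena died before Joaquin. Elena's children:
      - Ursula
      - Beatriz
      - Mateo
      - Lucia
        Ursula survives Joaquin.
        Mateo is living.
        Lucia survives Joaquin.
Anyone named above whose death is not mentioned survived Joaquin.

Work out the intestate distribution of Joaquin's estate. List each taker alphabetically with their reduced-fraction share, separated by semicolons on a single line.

Beatriz 1/9; Diego 1/9; Lucia 1/9; Mateo 1/9; Pilar 1/18; Ursula 1/9; Ximena 1/3; Yago 1/18

There is no surviving spouse, so the entire estate passes to Joaquin's descendants per capita at each generation.
At generation 1 (Teodoro, Ximena, Elena) there are 3 shares of (1)/3 = 1/3 each.
Living: Ximena — each takes 1/3.
Deceased: Teodoro and Elena. Their combined 2/3 is pooled and carried to generation 2.
At generation 2 (Hugo, Diego, Ursula, Beatriz, Mateo, Lucia) there are 6 shares of (2/3)/6 = 1/9 each.
Living: Diego, Ursula, Beatriz, Mateo, and Lucia — each takes 1/9.
Deceased: Hugo. That 1/9 share is carried to generation 3.
At generation 3 (Pilar, Yago) there are 2 shares of (1/9)/2 = 1/18 each.
Living: Pilar and Yago — each takes 1/18.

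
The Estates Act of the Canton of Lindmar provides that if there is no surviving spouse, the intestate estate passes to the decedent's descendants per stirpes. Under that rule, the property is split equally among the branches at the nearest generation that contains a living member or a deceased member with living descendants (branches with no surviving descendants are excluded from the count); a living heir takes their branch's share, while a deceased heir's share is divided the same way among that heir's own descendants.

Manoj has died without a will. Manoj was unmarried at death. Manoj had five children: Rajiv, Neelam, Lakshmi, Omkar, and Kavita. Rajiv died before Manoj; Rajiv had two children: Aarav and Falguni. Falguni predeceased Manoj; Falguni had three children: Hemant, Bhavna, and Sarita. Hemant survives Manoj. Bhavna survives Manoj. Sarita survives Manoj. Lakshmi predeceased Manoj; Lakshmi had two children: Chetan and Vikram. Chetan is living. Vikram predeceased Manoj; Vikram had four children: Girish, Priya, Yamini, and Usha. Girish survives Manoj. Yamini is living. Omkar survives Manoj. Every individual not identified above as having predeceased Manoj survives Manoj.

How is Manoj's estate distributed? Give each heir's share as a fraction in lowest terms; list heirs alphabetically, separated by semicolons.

Aarav 1/10; Bhavna 1/30; Chetan 1/10; Girish 1/40; Hemant 1/30; Kavita 1/5; Neelam 1/5; Omkar 1/5; Priya 1/40; Sarita 1/30; Usha 1/40; Yamini 1/40

There is no surviving spouse, so the entire estate passes to Manoj's descendants per stirpes.
The estate is divided into 5 equal shares of 1/5 among Rajiv, Neelam, Lakshmi, Omkar, Kavita.
Rajiv predeceased; the 1/5 allotted to Rajiv's branch passes to Rajiv's issue by representation.
The 1/5 is divided into 2 equal shares of 1/10 among Aarav, Falguni.
Aarav is living and takes 1/10.
Falguni predeceased; the 1/10 allotted to Falguni's branch passes to Falguni's issue by representation.
The 1/10 is divided into 3 equal shares of 1/30 among Hemant, Bhavna, Sarita.
Hemant is living and takes 1/30.
Bhavna is living and takes 1/30.
Sarita is living and takes 1/30.
Neelam is living and takes 1/5.
Lakshmi predeceased; the 1/5 allotted to Lakshmi's branch passes to Lakshmi's issue by representation.
The 1/5 is divided into 2 equal shares of 1/10 among Chetan, Vikram.
Chetan is living and takes 1/10.
Vikram predeceased; the 1/10 allotted to Vikram's branch passes to Vikram's issue by representation.
The 1/10 is divided into 4 equal shares of 1/40 among Girish, Priya, Yamini, Usha.
Girish is living and takes 1/40.
Priya is living and takes 1/40.
Yamini is living and takes 1/40.
Usha is living and takes 1/40.
Omkar is living and takes 1/5.
Kavita is living and takes 1/5.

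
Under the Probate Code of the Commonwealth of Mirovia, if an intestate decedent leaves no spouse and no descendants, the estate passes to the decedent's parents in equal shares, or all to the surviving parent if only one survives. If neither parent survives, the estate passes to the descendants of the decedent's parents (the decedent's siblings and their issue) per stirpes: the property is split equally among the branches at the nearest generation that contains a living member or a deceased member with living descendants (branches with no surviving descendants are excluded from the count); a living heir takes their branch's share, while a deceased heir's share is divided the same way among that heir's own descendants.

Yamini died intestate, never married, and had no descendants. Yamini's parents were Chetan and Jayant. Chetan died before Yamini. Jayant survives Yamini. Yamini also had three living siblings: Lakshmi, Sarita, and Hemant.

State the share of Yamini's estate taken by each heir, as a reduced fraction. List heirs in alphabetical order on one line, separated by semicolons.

Only one parent, Jayant, survives, so Jayant takes the entire estate. The siblings take nothing because a surviving parent has priority.

Jayant 1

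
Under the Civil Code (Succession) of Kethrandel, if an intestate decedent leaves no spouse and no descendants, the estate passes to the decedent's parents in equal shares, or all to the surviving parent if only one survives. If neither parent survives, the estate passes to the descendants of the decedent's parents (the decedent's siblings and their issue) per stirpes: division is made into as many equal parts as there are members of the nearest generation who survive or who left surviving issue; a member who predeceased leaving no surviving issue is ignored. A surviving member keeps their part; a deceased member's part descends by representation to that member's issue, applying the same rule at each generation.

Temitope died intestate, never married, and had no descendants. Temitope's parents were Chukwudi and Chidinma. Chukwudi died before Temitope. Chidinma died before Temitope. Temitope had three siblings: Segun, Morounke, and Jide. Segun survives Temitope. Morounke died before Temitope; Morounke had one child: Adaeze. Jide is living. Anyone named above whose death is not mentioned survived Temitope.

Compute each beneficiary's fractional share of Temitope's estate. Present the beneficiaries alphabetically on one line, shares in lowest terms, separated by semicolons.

Neither parent survives and there are no descendants, so the estate passes to Temitope's siblings and their issue per stirpes.
The estate is divided into 3 equal shares of 1/3 among Segun, Morounke, Jide.
Segun is living and takes 1/3.
Morounke predeceased; the 1/3 allotted to Morounke's branch passes to Morounke's issue by representation.
Adaeze is the sole taker at this level and receives the full 1/3.
Jide is living and takes 1/3.

Adaeze 1/3; Jide 1/3; Segun 1/3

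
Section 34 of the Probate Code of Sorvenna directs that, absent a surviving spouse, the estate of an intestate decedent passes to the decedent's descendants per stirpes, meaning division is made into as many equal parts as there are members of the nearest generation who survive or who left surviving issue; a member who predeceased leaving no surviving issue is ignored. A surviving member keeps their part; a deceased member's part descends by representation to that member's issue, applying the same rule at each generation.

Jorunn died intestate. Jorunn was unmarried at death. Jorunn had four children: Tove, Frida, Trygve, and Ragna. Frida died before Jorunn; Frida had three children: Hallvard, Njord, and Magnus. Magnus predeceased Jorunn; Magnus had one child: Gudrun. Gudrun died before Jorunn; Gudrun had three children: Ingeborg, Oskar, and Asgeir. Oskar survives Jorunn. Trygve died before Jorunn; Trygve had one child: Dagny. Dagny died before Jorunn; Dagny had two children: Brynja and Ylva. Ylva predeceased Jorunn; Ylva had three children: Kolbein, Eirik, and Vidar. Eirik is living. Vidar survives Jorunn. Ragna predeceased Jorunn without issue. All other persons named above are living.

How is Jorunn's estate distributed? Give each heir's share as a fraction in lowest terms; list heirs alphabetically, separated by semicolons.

Asgeir 1/27; Brynja 1/6; Eirik 1/18; Hallvard 1/9; Ingeborg 1/27; Kolbein 1/18; Njord 1/9; Oskar 1/27; Tove 1/3; Vidar 1/18

There is no surviving spouse, so the entire estate passes to Jorunn's descendants per stirpes.
Ragna left no surviving issue, so that branch lapses and is disregarded.
The estate is divided into 3 equal shares of 1/3 among Tove, Frida, Trygve.
Tove is living and takes 1/3.
Frida predeceased; the 1/3 allotted to Frida's branch passes to Frida's issue by representation.
The 1/3 is divided into 3 equal shares of 1/9 among Hallvard, Njord, Magnus.
Hallvard is living and takes 1/9.
Njord is living and takes 1/9.
Magnus predeceased; the 1/9 allotted to Magnus's branch passes to Magnus's issue by representation.
Gudrun's line is the sole branch at this level, so the full 1/9 passes to Gudrun's issue by representation.
The 1/9 is divided into 3 equal shares of 1/27 among Ingeborg, Oskar, Asgeir.
Ingeborg is living and takes 1/27.
Oskar is living and takes 1/27.
Asgeir is living and takes 1/27.
Trygve predeceased; the 1/3 allotted to Trygve's branch passes to Trygve's issue by representation.
Dagny's line is the sole branch at this level, so the full 1/3 passes to Dagny's issue by representation.
The 1/3 is divided into 2 equal shares of 1/6 among Brynja, Ylva.
Brynja is living and takes 1/6.
Ylva predeceased; the 1/6 allotted to Ylva's branch passes to Ylva's issue by representation.
The 1/6 is divided into 3 equal shares of 1/18 among Kolbein, Eirik, Vidar.
Kolbein is living and takes 1/18.
Eirik is living and takes 1/18.
Vidar is living and takes 1/18.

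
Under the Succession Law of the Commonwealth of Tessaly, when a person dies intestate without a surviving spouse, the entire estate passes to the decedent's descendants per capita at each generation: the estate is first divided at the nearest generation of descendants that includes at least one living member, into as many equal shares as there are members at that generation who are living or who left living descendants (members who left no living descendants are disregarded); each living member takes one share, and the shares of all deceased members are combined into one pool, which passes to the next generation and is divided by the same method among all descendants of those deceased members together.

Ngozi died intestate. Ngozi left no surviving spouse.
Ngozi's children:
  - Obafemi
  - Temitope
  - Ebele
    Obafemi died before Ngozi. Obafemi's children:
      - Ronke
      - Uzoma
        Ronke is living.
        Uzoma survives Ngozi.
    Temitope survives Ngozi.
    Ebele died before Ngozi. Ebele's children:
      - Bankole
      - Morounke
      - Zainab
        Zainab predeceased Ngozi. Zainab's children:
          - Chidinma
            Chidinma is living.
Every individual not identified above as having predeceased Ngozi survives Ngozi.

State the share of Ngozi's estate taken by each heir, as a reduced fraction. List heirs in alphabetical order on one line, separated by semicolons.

There is no surviving spouse, so the entire estate passes to Ngozi's descendants per capita at each generation.
At generation 1 (Obafemi, Temitope, Ebele) there are 3 shares of (1)/3 = 1/3 each.
Living: Temitope — each takes 1/3.
Deceased: Obafemi and Ebele. Their combined 2/3 is pooled and carried to generation 2.
At generation 2 (Ronke, Uzoma, Bankole, Morounke, Zainab) there are 5 shares of (2/3)/5 = 2/15 each.
Living: Ronke, Uzoma, Bankole, and Morounke — each takes 2/15.
Deceased: Zainab. That 2/15 share is carried to generation 3.
At generation 3 (Chidinma) there are 1 shares of (2/15)/1 = 2/15 each.
Living: Chidinma — each takes 2/15.

Bankole 2/15; Chidinma 2/15; Morounke 2/15; Ronke 2/15; Temitope 1/3; Uzoma 2/15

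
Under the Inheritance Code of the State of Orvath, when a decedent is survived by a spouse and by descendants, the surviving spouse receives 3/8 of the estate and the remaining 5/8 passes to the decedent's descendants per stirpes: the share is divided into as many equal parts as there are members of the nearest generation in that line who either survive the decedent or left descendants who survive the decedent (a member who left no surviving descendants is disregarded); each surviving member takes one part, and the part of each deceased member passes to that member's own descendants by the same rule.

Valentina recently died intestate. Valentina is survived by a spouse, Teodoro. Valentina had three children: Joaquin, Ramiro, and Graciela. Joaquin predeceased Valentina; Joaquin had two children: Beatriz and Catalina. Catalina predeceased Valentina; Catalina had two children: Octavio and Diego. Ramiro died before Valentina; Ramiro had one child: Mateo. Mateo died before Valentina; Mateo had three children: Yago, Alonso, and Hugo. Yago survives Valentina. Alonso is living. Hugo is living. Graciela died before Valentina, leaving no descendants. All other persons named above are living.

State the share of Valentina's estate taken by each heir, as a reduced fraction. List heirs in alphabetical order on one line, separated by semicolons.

Alonso 5/48; Beatriz 5/32; Diego 5/64; Hugo 5/48; Octavio 5/64; Teodoro 3/8; Yago 5/48

Teodoro, as surviving spouse, takes 3/8.
The remaining 5/8 passes to Valentina's descendants per stirpes.
Graciela left no surviving issue, so that branch lapses and is disregarded.
The 5/8 is divided into 2 equal shares of 5/16 among Joaquin, Ramiro.
Joaquin predeceased; the 5/16 allotted to Joaquin's branch passes to Joaquin's issue by representation.
The 5/16 is divided into 2 equal shares of 5/32 among Beatriz, Catalina.
Beatriz is living and takes 5/32.
Catalina predeceased; the 5/32 allotted to Catalina's branch passes to Catalina's issue by representation.
The 5/32 is divided into 2 equal shares of 5/64 among Octavio, Diego.
Octavio is living and takes 5/64.
Diego is living and takes 5/64.
Ramiro predeceased; the 5/16 allotted to Ramiro's branch passes to Ramiro's issue by representation.
Mateo's line is the sole branch at this level, so the full 5/16 passes to Mateo's issue by representation.
The 5/16 is divided into 3 equal shares of 5/48 among Yago, Alonso, Hugo.
Yago is living and takes 5/48.
Alonso is living and takes 5/48.
Hugo is living and takes 5/48.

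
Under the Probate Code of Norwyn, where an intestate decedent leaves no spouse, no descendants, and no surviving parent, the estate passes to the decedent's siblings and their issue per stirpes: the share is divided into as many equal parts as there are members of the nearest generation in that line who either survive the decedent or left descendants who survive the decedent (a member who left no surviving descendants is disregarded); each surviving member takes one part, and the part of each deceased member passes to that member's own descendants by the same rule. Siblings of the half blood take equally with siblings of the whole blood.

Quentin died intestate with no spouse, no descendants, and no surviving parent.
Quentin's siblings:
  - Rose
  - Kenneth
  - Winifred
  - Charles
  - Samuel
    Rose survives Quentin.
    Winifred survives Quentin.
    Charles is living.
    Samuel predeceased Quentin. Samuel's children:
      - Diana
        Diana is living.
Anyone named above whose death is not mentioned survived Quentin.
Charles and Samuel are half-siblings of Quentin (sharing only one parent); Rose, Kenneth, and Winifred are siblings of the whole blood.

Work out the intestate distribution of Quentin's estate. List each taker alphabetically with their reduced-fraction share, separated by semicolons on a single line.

Charles 1/5; Diana 1/5; Kenneth 1/5; Rose 1/5; Winifred 1/5

No spouse, descendants, or parent survives, so the estate passes to Quentin's siblings per stirpes.
Half-blood and whole-blood siblings take equally under the stated rule.
The estate is divided into 5 equal shares of 1/5 among Rose, Kenneth, Winifred, Charles, Samuel.
Rose is living and takes 1/5.
Kenneth is living and takes 1/5.
Winifred is living and takes 1/5.
Charles is living and takes 1/5.
Samuel predeceased; the 1/5 allotted to Samuel's branch passes to Samuel's issue by representation.
Diana is the sole taker at this level and receives the full 1/5.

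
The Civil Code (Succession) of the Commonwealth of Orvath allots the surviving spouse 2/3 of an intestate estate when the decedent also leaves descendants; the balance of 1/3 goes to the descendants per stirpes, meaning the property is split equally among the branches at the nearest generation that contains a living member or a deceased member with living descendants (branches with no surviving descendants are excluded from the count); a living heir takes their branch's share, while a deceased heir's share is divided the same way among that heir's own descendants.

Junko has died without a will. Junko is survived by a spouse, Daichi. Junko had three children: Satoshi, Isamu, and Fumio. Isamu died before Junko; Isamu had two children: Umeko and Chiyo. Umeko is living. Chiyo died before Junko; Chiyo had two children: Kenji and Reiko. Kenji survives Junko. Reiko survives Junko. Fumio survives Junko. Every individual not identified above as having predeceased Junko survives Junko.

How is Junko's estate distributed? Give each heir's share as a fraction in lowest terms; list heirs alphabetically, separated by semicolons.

Daichi, as surviving spouse, takes 2/3.
The remaining 1/3 passes to Junko's descendants per stirpes.
The 1/3 is divided into 3 equal shares of 1/9 among Satoshi, Isamu, Fumio.
Satoshi is living and takes 1/9.
Isamu predeceased; the 1/9 allotted to Isamu's branch passes to Isamu's issue by representation.
The 1/9 is divided into 2 equal shares of 1/18 among Umeko, Chiyo.
Umeko is living and takes 1/18.
Chiyo predeceased; the 1/18 allotted to Chiyo's branch passes to Chiyo's issue by representation.
The 1/18 is divided into 2 equal shares of 1/36 among Kenji, Reiko.
Kenji is living and takes 1/36.
Reiko is living and takes 1/36.
Fumio is living and takes 1/9.

Daichi 2/3; Fumio 1/9; Kenji 1/36; Reiko 1/36; Satoshi 1/9; Umeko 1/18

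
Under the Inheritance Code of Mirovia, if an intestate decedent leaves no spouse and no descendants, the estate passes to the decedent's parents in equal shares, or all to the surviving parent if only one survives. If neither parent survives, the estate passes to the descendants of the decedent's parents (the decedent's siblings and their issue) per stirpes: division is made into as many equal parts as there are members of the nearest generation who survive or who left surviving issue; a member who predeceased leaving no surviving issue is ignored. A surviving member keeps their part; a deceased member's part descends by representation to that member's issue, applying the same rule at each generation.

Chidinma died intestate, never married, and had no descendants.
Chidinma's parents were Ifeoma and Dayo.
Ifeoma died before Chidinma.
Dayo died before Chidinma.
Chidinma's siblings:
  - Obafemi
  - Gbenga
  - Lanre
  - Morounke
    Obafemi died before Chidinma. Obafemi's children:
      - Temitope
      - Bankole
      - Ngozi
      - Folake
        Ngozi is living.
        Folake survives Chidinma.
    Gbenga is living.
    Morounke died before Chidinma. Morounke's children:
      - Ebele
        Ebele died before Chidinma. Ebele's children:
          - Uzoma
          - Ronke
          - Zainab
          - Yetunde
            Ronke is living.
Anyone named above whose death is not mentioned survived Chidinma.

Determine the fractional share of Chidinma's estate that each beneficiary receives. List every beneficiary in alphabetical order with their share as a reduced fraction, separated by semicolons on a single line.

Bankole 1/16; Folake 1/16; Gbenga 1/4; Lanre 1/4; Ngozi 1/16; Ronke 1/16; Temitope 1/16; Uzoma 1/16; Yetunde 1/16; Zainab 1/16

Neither parent survives and there are no descendants, so the estate passes to Chidinma's siblings and their issue per stirpes.
The estate is divided into 4 equal shares of 1/4 among Obafemi, Gbenga, Lanre, Morounke.
Obafemi predeceased; the 1/4 allotted to Obafemi's branch passes to Obafemi's issue by representation.
The 1/4 is divided into 4 equal shares of 1/16 among Temitope, Bankole, Ngozi, Folake.
Temitope is living and takes 1/16.
Bankole is living and takes 1/16.
Ngozi is living and takes 1/16.
Folake is living and takes 1/16.
Gbenga is living and takes 1/4.
Lanre is living and takes 1/4.
Morounke predeceased; the 1/4 allotted to Morounke's branch passes to Morounke's issue by representation.
Ebele's line is the sole branch at this level, so the full 1/4 passes to Ebele's issue by representation.
The 1/4 is divided into 4 equal shares of 1/16 among Uzoma, Ronke, Zainab, Yetunde.
Uzoma is living and takes 1/16.
Ronke is living and takes 1/16.
Zainab is living and takes 1/16.
Yetunde is living and takes 1/16.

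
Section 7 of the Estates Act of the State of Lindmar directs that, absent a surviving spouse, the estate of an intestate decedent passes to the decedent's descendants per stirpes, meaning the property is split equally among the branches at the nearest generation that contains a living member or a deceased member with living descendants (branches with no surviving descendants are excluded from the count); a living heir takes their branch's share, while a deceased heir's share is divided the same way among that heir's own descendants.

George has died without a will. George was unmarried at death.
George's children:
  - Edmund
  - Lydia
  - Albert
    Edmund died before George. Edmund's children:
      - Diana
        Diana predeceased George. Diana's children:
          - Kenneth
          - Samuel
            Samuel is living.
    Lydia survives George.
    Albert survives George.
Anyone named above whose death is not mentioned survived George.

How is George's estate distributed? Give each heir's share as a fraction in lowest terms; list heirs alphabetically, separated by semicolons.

There is no surviving spouse, so the entire estate passes to George's descendants per stirpes.
The estate is divided into 3 equal shares of 1/3 among Edmund, Lydia, Albert.
Edmund predeceased; the 1/3 allotted to Edmund's branch passes to Edmund's issue by representation.
Diana's line is the sole branch at this level, so the full 1/3 passes to Diana's issue by representation.
The 1/3 is divided into 2 equal shares of 1/6 among Kenneth, Samuel.
Kenneth is living and takes 1/6.
Samuel is living and takes 1/6.
Lydia is living and takes 1/3.
Albert is living and takes 1/3.

Albert 1/3; Kenneth 1/6; Lydia 1/3; Samuel 1/6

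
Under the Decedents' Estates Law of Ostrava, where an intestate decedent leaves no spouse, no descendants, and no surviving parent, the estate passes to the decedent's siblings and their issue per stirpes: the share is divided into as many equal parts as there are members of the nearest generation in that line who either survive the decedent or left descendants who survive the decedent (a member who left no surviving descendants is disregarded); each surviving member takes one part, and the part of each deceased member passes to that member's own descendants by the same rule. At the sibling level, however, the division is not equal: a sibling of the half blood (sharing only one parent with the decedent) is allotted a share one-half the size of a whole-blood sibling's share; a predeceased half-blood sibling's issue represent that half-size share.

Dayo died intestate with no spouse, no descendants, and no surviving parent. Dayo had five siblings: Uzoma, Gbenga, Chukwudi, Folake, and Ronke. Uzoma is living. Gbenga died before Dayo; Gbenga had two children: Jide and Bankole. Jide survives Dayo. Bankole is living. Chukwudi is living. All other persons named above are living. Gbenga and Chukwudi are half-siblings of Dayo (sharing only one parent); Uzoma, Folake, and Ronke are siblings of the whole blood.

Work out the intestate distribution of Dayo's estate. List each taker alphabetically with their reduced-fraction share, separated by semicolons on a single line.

Bankole 1/16; Chukwudi 1/8; Folake 1/4; Jide 1/16; Ronke 1/4; Uzoma 1/4

No spouse, descendants, or parent survives, so the estate passes to Dayo's siblings per stirpes.
Half-blood siblings count for one-half the weight of whole-blood siblings at the initial division.
Dividing 1 in proportion to weights (total weight 4): Uzoma (weight 1) → 1/4; Gbenga (weight 1/2) → 1/8; Chukwudi (weight 1/2) → 1/8; Folake (weight 1) → 1/4; Ronke (weight 1) → 1/4.
Uzoma is living and takes 1/4.
Gbenga predeceased; the 1/8 allotted to Gbenga's branch passes to Gbenga's issue by representation.
The 1/8 is divided into 2 equal shares of 1/16 among Jide, Bankole.
Jide is living and takes 1/16.
Bankole is living and takes 1/16.
Chukwudi is living and takes 1/8.
Folake is living and takes 1/4.
Ronke is living and takes 1/4.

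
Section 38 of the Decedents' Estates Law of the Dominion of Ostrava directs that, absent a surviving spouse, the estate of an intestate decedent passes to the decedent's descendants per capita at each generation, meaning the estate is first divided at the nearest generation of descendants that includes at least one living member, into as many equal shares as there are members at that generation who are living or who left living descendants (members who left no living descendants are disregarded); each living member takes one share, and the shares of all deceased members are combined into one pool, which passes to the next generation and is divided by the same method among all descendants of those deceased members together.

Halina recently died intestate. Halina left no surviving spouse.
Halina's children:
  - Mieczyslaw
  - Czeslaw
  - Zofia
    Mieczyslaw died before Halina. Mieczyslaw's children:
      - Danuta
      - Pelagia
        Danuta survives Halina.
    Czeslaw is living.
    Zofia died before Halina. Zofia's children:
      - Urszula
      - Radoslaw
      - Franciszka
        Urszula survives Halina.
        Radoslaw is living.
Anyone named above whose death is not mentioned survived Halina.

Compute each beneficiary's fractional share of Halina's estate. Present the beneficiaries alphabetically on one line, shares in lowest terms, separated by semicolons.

Czeslaw 1/3; Danuta 2/15; Franciszka 2/15; Pelagia 2/15; Radoslaw 2/15; Urszula 2/15

There is no surviving spouse, so the entire estate passes to Halina's descendants per capita at each generation.
At generation 1 (Mieczyslaw, Czeslaw, Zofia) there are 3 shares of (1)/3 = 1/3 each.
Living: Czeslaw — each takes 1/3.
Deceased: Mieczyslaw and Zofia. Their combined 2/3 is pooled and carried to generation 2.
At generation 2 (Danuta, Pelagia, Urszula, Radoslaw, Franciszka) there are 5 shares of (2/3)/5 = 2/15 each.
Living: Danuta, Pelagia, Urszula, Radoslaw, and Franciszka — each takes 2/15.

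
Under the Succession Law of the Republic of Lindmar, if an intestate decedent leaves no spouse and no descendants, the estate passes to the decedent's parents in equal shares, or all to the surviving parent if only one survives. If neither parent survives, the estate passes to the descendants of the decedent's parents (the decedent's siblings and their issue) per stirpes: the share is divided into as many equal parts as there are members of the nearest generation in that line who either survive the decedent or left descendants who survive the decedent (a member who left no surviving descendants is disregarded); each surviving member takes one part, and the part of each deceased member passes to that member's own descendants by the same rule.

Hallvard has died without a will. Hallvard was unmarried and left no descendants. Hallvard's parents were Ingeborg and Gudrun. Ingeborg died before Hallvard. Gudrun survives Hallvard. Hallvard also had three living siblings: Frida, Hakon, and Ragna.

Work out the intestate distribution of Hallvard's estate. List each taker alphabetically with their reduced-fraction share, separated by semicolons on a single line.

Gudrun 1

Only one parent, Gudrun, survives, so Gudrun takes the entire estate. The siblings take nothing because a surviving parent has priority.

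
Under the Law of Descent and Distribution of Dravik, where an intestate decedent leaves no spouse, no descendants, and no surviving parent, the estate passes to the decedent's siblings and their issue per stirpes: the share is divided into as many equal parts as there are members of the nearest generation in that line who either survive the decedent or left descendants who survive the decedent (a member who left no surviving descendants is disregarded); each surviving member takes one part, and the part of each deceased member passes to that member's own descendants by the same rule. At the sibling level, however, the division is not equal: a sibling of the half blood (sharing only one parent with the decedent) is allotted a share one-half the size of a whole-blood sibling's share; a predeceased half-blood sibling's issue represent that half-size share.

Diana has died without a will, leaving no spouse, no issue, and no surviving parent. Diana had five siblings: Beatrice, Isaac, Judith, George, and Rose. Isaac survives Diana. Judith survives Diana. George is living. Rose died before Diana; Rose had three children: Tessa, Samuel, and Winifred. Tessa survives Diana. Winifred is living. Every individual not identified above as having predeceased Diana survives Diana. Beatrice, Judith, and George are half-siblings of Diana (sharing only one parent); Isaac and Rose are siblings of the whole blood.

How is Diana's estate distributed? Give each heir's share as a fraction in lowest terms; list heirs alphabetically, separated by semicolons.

No spouse, descendants, or parent survives, so the estate passes to Diana's siblings per stirpes.
Half-blood siblings count for one-half the weight of whole-blood siblings at the initial division.
Dividing 1 in proportion to weights (total weight 7/2): Beatrice (weight 1/2) → 1/7; Isaac (weight 1) → 2/7; Judith (weight 1/2) → 1/7; George (weight 1/2) → 1/7; Rose (weight 1) → 2/7.
Beatrice is living and takes 1/7.
Isaac is living and takes 2/7.
Judith is living and takes 1/7.
George is living and takes 1/7.
Rose predeceased; the 2/7 allotted to Rose's branch passes to Rose's issue by representation.
The 2/7 is divided into 3 equal shares of 2/21 among Tessa, Samuel, Winifred.
Tessa is living and takes 2/21.
Samuel is living and takes 2/21.
Winifred is living and takes 2/21.

Beatrice 1/7; George 1/7; Isaac 2/7; Judith 1/7; Samuel 2/21; Tessa 2/21; Winifred 2/21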